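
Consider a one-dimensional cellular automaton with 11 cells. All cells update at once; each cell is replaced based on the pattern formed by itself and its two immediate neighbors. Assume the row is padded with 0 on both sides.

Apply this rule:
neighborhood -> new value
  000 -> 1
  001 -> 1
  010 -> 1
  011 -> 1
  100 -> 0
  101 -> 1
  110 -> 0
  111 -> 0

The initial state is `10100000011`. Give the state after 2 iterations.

10011000000

iteration 1: 11101111110
iteration 2: 10011000000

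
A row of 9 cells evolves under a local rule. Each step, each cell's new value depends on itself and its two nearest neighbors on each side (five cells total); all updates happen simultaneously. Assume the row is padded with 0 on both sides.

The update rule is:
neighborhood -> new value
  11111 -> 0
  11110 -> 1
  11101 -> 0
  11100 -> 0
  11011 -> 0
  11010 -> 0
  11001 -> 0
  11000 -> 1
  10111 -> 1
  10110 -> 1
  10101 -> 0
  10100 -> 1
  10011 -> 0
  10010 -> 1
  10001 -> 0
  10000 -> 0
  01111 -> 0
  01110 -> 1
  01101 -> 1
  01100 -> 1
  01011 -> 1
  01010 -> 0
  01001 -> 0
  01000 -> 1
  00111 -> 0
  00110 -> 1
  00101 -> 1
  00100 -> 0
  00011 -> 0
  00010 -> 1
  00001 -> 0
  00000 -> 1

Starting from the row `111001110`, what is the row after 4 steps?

010000101
101001101
101001101  (fixed point — unchanged through step 4)

101001101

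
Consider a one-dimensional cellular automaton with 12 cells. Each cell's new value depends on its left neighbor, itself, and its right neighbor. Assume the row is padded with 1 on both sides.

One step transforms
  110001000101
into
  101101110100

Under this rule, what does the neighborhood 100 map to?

1

At position 2 the neighborhood is 100; the next row has 1 there.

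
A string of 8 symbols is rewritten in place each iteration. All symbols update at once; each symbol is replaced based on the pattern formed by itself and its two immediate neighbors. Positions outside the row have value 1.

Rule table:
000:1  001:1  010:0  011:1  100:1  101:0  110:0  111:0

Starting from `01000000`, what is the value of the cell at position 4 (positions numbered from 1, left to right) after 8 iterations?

00111111
11100000
00011111
11110000
00001111
11111000
00000111
11111100
position 4 holds 1

1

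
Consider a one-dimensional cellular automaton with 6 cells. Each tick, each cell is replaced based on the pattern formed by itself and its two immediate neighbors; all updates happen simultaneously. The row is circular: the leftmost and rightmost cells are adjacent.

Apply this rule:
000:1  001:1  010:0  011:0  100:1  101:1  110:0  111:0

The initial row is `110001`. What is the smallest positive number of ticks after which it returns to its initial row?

001110
110001

2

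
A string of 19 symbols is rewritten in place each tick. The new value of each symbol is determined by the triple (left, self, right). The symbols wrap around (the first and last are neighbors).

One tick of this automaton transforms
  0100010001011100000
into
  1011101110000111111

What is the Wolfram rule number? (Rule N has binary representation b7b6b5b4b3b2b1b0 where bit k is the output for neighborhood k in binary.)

position 12: 111 → 0  (bit 7 = 0)
position 13: 110 → 1  (bit 6 = 1)
position 10: 101 → 0  (bit 5 = 0)
position 2: 100 → 1  (bit 4 = 1)
position 11: 011 → 0  (bit 3 = 0)
position 1: 010 → 0  (bit 2 = 0)
position 0: 001 → 1  (bit 1 = 1)
position 3: 000 → 1  (bit 0 = 1)
bits b7..b0 = 01010011 = 83

83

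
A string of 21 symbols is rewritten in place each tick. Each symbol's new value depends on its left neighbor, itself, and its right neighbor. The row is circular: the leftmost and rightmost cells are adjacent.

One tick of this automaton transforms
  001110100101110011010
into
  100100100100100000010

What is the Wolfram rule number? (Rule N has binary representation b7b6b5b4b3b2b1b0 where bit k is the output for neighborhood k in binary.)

133

position 3: 111 → 1  (bit 7 = 1)
position 4: 110 → 0  (bit 6 = 0)
position 5: 101 → 0  (bit 5 = 0)
position 7: 100 → 0  (bit 4 = 0)
position 2: 011 → 0  (bit 3 = 0)
position 6: 010 → 1  (bit 2 = 1)
position 1: 001 → 0  (bit 1 = 0)
position 0: 000 → 1  (bit 0 = 1)
bits b7..b0 = 10000101 = 133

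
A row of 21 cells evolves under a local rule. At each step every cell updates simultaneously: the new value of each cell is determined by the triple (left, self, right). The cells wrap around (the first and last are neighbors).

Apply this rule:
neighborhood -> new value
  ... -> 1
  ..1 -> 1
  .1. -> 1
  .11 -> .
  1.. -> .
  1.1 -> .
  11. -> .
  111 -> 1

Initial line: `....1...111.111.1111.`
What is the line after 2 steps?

11111.11.1...1...11..
.111.....1.111.11...1

.111.....1.111.11...1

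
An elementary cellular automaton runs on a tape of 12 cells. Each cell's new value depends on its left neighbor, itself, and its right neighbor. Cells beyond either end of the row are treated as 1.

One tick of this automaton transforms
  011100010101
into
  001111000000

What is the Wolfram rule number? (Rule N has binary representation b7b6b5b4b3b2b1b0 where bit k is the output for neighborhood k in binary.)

position 2: 111 → 1  (bit 7 = 1)
position 3: 110 → 1  (bit 6 = 1)
position 0: 101 → 0  (bit 5 = 0)
position 4: 100 → 1  (bit 4 = 1)
position 1: 011 → 0  (bit 3 = 0)
position 7: 010 → 0  (bit 2 = 0)
position 6: 001 → 0  (bit 1 = 0)
position 5: 000 → 1  (bit 0 = 1)
bits b7..b0 = 11010001 = 209

209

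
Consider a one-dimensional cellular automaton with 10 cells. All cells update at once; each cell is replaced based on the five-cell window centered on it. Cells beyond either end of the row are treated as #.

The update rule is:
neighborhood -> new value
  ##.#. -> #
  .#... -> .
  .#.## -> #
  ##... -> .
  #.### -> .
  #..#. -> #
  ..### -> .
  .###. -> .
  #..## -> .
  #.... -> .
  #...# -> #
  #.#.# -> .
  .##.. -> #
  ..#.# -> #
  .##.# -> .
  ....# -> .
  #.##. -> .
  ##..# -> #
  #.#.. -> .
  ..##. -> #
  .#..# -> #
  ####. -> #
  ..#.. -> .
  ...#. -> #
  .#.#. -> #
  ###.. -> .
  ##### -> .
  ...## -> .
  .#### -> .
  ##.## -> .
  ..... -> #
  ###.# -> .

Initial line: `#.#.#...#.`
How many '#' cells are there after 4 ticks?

5

.#.#..####
#.#.#.....
.#.#...#..
#.#..##.#.
count of #: 5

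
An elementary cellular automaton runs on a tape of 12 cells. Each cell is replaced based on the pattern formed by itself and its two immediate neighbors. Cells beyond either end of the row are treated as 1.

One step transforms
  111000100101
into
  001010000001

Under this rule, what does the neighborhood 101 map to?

At position 10 the neighborhood is 101; the next row has 0 there.

0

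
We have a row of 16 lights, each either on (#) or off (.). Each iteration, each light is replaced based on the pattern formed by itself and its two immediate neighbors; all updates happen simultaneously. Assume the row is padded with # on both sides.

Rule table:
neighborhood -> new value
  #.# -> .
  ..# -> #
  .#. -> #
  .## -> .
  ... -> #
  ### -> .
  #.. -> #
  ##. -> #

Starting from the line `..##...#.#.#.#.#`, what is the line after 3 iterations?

.#######.#.#....

##.#####.#.#.#..
.#.....#.#.#.###
.#######.#.#....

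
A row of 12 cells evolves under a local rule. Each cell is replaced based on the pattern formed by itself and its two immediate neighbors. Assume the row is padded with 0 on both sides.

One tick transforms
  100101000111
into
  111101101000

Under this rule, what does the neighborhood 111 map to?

At position 10 the neighborhood is 111; the next row has 0 there.

0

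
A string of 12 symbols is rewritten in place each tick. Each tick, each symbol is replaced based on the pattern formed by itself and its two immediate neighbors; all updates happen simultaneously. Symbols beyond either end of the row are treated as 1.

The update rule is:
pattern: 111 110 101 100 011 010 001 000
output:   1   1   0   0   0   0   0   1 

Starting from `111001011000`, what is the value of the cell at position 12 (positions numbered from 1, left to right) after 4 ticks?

111000001010
111011100000
111001101110
111000100110
position 12 holds 0

0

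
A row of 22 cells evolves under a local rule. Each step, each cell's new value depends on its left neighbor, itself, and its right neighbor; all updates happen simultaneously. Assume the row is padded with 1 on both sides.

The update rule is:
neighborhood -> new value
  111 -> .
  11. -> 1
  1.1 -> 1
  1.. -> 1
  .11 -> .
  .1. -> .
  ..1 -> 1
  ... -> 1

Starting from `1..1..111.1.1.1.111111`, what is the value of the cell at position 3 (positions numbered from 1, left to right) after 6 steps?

.

111.11..11.1.1.1......
..11.111.11.1.1.111111
11.11..11.11.1.1......
.11.111.11.11.1.111111
1.11..11.11.11.1......
11.111.11.11.11.111111
position 3 holds .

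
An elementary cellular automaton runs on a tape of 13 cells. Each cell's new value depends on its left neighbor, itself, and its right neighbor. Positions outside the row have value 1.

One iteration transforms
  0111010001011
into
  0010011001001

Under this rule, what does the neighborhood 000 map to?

0

At position 7 the neighborhood is 000; the next row has 0 there.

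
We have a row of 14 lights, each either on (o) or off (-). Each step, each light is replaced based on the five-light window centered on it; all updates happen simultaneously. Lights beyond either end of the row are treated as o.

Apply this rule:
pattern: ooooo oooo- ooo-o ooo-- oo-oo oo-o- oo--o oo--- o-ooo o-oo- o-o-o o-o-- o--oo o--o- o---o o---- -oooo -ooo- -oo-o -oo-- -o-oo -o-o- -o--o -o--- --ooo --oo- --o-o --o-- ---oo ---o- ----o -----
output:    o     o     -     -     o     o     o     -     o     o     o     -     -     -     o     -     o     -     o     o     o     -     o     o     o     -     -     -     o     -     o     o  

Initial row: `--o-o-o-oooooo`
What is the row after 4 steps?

o---o-oooooooo
--o--ooooooooo
o--o-ooooooooo
-o--oooooooooo

-o--oooooooooo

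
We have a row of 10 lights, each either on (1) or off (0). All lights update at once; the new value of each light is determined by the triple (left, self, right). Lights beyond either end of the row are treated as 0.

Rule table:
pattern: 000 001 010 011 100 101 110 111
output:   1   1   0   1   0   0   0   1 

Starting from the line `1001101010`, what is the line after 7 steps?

1111100100

0011000000
1110011111
1100111110
1001111100
0011111001
1111110010
1111100100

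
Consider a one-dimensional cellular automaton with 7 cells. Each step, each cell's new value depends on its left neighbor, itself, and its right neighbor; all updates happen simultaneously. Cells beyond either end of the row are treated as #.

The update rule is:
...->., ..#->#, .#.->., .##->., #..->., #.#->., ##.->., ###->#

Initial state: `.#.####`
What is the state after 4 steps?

step 1: ....###
step 2: ...#.##
step 3: ..#...#
step 4: .#...#.

.#...#.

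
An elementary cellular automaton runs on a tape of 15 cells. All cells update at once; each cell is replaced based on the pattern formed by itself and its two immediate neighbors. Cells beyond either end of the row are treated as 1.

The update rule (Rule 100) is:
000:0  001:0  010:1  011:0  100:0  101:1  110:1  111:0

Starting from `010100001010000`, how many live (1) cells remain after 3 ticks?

2

tick 1: 111100001110000
tick 2: 000100000010000
tick 3: 000100000010000
count of 1: 2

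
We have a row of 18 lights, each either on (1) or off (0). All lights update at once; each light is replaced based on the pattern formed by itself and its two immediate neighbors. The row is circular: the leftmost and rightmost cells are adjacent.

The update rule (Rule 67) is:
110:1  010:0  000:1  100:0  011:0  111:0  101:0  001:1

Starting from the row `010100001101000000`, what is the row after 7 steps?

001011100001011100

step 1: 100001110100011111
step 2: 101110010001100000
step 3: 000010100110101111
step 4: 011100001010000001
step 5: 000101110000111110
step 6: 111000010111000010
step 7: 001011100001011100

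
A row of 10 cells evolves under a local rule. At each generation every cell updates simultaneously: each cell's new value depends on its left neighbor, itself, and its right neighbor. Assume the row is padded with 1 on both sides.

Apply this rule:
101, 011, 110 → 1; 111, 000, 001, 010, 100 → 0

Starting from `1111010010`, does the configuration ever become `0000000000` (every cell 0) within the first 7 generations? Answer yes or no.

no

0001100001
0001100001  (fixed point — unchanged through generation 7)
generation 7 is 0001100001, still not uniform 0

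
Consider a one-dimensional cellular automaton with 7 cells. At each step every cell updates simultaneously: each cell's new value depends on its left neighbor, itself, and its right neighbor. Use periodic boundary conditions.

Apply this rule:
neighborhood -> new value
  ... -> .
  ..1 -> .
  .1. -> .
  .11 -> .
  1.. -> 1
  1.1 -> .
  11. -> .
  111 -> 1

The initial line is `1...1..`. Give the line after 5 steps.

..1..1.

step 1: .1...1.
step 2: ..1...1
step 3: 1..1...
step 4: .1..1..
step 5: ..1..1.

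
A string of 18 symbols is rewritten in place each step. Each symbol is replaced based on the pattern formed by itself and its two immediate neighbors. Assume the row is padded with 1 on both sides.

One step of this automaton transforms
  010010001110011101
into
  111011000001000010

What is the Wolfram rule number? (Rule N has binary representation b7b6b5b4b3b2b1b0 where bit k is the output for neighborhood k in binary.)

52

position 9: 111 → 0  (bit 7 = 0)
position 10: 110 → 0  (bit 6 = 0)
position 0: 101 → 1  (bit 5 = 1)
position 2: 100 → 1  (bit 4 = 1)
position 8: 011 → 0  (bit 3 = 0)
position 1: 010 → 1  (bit 2 = 1)
position 3: 001 → 0  (bit 1 = 0)
position 6: 000 → 0  (bit 0 = 0)
bits b7..b0 = 00110100 = 52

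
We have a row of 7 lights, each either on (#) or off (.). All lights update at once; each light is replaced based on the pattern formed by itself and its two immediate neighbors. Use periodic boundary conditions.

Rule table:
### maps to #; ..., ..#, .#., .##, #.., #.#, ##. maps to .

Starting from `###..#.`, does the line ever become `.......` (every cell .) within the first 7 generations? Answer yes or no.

yes

.#.....
.......
all cells are . at generation 2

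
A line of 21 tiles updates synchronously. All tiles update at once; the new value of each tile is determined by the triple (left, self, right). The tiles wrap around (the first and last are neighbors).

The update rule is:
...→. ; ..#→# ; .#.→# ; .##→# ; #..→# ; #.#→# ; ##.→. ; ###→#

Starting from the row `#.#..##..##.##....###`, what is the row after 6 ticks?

.#####.###.##.#..####
#####.###.##.#######.
####.###.##.#######.#
###.###.##.#######.##
##.###.##.#######.###
#.###.##.#######.####

#.###.##.#######.####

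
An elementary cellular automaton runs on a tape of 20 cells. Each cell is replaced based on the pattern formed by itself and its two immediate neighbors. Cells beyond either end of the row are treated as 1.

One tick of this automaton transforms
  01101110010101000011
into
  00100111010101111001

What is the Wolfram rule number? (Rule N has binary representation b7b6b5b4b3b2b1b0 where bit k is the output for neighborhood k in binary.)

position 5: 111 → 1  (bit 7 = 1)
position 2: 110 → 1  (bit 6 = 1)
position 0: 101 → 0  (bit 5 = 0)
position 7: 100 → 1  (bit 4 = 1)
position 1: 011 → 0  (bit 3 = 0)
position 9: 010 → 1  (bit 2 = 1)
position 8: 001 → 0  (bit 1 = 0)
position 15: 000 → 1  (bit 0 = 1)
bits b7..b0 = 11010101 = 213

213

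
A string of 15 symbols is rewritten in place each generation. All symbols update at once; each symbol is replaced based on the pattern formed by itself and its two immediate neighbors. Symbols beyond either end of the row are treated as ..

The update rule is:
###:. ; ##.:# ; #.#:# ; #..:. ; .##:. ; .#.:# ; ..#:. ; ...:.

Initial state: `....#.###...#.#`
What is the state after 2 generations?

....##..#...###
.....#..#.....#

.....#..#.....#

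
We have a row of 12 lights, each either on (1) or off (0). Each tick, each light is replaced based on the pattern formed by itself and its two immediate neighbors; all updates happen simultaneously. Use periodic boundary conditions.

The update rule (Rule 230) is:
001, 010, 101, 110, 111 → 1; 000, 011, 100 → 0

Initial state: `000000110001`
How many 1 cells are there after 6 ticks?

000001010011
000011110101
000101111111
001110111111
010111011111
111011101111
count of 1: 10

10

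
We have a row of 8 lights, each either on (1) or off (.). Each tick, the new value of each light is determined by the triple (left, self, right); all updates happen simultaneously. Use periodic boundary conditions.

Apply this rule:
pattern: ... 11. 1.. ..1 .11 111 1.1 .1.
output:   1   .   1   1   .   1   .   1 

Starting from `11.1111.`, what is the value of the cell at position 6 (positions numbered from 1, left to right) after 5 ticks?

1

....11..
1111..11
111.11.1
11......
..111111
position 6 holds 1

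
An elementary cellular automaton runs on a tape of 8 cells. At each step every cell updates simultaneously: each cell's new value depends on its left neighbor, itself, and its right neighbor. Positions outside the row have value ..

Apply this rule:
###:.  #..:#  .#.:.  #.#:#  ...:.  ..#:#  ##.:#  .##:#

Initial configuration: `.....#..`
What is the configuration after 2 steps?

...#.#.#

....#.#.
...#.#.#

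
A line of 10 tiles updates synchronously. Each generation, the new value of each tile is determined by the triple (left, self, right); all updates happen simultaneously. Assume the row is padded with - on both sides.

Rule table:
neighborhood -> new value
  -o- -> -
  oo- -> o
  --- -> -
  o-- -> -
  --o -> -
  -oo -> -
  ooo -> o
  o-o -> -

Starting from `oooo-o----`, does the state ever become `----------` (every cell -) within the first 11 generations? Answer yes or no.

-ooo------
--oo------
---o------
----------
all cells are - at generation 4

yes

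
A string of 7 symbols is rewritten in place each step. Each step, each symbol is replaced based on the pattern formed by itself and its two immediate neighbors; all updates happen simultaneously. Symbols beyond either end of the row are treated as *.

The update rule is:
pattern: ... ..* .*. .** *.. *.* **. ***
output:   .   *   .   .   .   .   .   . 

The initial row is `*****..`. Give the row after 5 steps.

..*..*.

......*
.....*.
....*..
...*..*
..*..*.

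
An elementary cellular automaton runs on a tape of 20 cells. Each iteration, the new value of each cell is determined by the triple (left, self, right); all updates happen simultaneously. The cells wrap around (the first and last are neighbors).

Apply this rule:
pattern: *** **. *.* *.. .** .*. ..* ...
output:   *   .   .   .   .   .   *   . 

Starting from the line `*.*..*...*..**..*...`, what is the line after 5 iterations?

*...*..*...*...*....

....*...*..*...*...*
...*...*..*...*...*.
..*...*..*...*...*..
.*...*..*...*...*...
*...*..*...*...*....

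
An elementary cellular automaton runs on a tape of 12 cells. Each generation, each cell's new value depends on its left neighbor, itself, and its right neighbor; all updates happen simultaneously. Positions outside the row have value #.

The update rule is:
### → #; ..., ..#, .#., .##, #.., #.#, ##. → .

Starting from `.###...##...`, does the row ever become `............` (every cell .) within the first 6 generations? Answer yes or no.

generation 1: ..#.........
generation 2: ............
all cells are . at generation 2

yes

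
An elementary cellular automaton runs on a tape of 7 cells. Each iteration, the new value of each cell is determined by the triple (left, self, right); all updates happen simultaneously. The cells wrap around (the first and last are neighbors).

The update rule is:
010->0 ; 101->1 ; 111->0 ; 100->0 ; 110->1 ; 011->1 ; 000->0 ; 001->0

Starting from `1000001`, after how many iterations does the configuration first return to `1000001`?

iteration 1: 1000001

1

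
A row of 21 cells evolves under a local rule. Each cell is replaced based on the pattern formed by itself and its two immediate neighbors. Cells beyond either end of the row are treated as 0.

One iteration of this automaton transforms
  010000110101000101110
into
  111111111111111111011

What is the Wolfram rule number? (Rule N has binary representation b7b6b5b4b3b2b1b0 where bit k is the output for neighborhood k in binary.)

position 18: 111 → 0  (bit 7 = 0)
position 7: 110 → 1  (bit 6 = 1)
position 8: 101 → 1  (bit 5 = 1)
position 2: 100 → 1  (bit 4 = 1)
position 6: 011 → 1  (bit 3 = 1)
position 1: 010 → 1  (bit 2 = 1)
position 0: 001 → 1  (bit 1 = 1)
position 3: 000 → 1  (bit 0 = 1)
bits b7..b0 = 01111111 = 127

127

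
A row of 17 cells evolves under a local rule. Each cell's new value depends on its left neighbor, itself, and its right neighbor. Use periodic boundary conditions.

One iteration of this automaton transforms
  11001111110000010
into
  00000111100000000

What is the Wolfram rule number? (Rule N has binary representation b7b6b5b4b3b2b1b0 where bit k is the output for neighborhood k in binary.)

128

position 5: 111 → 1  (bit 7 = 1)
position 1: 110 → 0  (bit 6 = 0)
position 16: 101 → 0  (bit 5 = 0)
position 2: 100 → 0  (bit 4 = 0)
position 0: 011 → 0  (bit 3 = 0)
position 15: 010 → 0  (bit 2 = 0)
position 3: 001 → 0  (bit 1 = 0)
position 11: 000 → 0  (bit 0 = 0)
bits b7..b0 = 10000000 = 128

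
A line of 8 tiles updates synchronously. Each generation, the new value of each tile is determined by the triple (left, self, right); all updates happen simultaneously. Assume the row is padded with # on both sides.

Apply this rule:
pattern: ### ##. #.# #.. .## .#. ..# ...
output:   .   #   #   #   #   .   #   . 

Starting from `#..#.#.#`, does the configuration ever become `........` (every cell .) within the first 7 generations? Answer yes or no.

###.#.##
..##.##.
########
........
all cells are . at generation 4

yes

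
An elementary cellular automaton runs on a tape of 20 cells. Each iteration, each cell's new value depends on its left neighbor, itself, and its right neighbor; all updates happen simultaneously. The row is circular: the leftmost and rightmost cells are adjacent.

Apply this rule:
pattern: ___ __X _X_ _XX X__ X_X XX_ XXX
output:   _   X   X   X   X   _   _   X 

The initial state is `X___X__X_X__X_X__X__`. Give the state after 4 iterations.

_XXXX__XXX__XXXXXXX_

XX_XXXXX_XXXX_XXXXXX
X__XXXX__XXX__XXXXXX
_XXXXX_XXXX_XXXXXXXX
_XXXX__XXX__XXXXXXX_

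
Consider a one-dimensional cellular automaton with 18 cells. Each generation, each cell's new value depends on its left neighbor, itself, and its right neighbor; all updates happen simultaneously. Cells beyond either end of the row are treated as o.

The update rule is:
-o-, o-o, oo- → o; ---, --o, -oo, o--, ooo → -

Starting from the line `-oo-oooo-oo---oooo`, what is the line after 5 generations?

o--o------o-------

generation 1: o-oo---oo-o-------
generation 2: oo-o----ooo-------
generation 3: -ooo------o-------
generation 4: o--o------o-------
generation 5: o--o------o-------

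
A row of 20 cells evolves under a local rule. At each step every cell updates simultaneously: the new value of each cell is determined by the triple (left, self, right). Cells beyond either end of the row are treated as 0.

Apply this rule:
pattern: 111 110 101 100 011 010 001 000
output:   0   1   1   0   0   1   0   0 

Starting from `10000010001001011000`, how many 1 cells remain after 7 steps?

10000010001001101000
10000010001000111000
10000010001000001000
10000010001000001000  (fixed point — unchanged through step 7)
count of 1: 4

4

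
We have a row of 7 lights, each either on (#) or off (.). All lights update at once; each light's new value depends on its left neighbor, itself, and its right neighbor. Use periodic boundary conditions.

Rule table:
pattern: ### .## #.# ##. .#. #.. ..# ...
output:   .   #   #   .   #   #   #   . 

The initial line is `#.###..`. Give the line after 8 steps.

step 1: ###..##
step 2: ...###.
step 3: ..##..#
step 4: ###.###
step 5: ...##..
step 6: ..##.#.
step 7: .##.###
step 8: ##.##..

##.##..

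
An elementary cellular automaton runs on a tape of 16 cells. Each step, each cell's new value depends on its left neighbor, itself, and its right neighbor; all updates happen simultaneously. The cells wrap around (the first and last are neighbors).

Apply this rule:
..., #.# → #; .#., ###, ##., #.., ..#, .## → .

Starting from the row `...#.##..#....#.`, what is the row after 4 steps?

......####....#.

##..#......##...
......####....#.
#####......##...
......####....#.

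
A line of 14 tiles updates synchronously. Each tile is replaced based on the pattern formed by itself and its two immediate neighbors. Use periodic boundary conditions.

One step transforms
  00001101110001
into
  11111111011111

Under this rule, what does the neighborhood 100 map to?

At position 0 the neighborhood is 100; the next row has 1 there.

1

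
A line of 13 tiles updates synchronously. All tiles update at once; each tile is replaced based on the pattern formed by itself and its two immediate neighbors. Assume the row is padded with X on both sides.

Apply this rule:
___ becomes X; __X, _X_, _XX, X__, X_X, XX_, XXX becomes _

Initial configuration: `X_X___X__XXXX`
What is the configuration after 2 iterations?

____X________
_XX___XXXXXX_

_XX___XXXXXX_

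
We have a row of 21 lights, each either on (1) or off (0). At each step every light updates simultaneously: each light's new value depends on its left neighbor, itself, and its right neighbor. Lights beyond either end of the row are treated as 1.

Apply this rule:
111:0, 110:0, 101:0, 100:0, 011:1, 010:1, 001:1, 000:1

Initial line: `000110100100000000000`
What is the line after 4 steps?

010100011010010000000

011100101101111111111
010001101001000000000
010111001011011111111
010100011010010000000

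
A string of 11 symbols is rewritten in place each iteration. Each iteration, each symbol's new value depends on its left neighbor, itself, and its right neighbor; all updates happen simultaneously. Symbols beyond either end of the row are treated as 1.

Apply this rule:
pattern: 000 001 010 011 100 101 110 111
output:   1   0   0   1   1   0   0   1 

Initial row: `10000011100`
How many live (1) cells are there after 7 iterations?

5

iteration 1: 01111011010
iteration 2: 01110010000
iteration 3: 01101001110
iteration 4: 01000101100
iteration 5: 00110001010
iteration 6: 10101100000
iteration 7: 00001011110
count of 1: 5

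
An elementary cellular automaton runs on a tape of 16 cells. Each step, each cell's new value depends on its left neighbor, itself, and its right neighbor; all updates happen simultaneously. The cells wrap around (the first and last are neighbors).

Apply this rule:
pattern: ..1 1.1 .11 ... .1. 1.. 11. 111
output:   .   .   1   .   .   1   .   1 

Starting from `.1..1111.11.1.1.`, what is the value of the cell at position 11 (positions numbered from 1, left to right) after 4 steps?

step 1: ..1.111..1.....1
step 2: 1...11.1..1.....
step 3: .1..1...1..1....
step 4: ..1..1...1..1...
position 11 holds .

.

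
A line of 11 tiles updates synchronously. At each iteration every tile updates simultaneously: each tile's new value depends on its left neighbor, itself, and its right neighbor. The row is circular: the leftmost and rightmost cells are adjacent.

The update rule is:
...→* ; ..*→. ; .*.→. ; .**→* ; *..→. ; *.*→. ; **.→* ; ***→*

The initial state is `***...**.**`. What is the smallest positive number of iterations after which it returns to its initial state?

2

iteration 1: ***.*.**.**
iteration 2: ***...**.**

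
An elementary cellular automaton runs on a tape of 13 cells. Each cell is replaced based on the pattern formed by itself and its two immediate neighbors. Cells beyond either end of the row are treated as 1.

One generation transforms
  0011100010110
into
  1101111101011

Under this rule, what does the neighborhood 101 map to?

At position 9 the neighborhood is 101; the next row has 1 there.

1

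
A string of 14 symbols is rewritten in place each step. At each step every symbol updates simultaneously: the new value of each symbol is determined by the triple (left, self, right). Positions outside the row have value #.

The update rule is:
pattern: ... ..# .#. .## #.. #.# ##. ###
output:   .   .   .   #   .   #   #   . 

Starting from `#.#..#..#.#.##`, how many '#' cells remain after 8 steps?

1

##.......#.##.
.#........####
#.........#...
#.............
#.............  (fixed point — unchanged through step 8)
count of #: 1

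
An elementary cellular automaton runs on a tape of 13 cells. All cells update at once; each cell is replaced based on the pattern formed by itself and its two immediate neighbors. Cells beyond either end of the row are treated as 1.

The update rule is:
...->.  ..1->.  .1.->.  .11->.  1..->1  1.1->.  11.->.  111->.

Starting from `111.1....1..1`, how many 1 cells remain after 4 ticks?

2

.....1....1..
1.....1....1.
.1.....1.....
..1.....1....
count of 1: 2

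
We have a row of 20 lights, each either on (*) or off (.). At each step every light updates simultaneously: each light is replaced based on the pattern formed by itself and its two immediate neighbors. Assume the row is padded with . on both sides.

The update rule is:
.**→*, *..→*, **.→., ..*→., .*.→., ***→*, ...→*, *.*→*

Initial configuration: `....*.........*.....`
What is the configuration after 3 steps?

*.*.*******.*.****.*

***..********..*****
**.*.*******.*.****.
*.*.*******.*.****.*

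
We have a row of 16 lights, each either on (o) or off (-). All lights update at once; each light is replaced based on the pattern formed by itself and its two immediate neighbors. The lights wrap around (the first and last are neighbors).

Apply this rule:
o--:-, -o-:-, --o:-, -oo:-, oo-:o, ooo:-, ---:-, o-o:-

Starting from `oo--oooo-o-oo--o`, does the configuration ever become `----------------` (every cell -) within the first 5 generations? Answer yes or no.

yes

generation 1: -o-----o----o---
generation 2: ----------------
all cells are - at generation 2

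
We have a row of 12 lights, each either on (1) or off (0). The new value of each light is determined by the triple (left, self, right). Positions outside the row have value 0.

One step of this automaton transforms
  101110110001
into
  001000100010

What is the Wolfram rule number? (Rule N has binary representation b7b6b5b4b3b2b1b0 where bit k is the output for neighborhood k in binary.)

position 3: 111 → 0  (bit 7 = 0)
position 4: 110 → 0  (bit 6 = 0)
position 1: 101 → 0  (bit 5 = 0)
position 8: 100 → 0  (bit 4 = 0)
position 2: 011 → 1  (bit 3 = 1)
position 0: 010 → 0  (bit 2 = 0)
position 10: 001 → 1  (bit 1 = 1)
position 9: 000 → 0  (bit 0 = 0)
bits b7..b0 = 00001010 = 10

10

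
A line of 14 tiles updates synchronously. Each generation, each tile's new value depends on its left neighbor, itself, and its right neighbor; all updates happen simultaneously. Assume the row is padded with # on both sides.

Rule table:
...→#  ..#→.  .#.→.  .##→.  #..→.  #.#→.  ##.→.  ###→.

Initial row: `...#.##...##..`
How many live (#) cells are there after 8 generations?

7

.#......#.....
...####...###.
.#......#.....  (repeats generation 1; period 2)
generation 8: ...####...###.
count of #: 7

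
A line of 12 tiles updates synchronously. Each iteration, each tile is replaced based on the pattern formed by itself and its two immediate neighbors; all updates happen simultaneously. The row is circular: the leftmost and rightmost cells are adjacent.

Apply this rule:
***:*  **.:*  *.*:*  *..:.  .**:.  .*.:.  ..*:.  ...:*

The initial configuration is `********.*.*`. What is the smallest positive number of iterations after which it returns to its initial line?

*********.*.
.*********.*
*.*********.
.*.*********
*.*.********
**.*.*******
***.*.******
****.*.*****
*****.*.****
******.*.***
*******.*.**
********.*.*

12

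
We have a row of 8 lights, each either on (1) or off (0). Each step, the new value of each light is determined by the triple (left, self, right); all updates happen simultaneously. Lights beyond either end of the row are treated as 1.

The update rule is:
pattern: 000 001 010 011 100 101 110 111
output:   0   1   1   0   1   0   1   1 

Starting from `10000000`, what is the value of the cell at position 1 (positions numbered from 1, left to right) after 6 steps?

1

11000001
11100010
11110110
11110010
11111110
11111110
position 1 holds 1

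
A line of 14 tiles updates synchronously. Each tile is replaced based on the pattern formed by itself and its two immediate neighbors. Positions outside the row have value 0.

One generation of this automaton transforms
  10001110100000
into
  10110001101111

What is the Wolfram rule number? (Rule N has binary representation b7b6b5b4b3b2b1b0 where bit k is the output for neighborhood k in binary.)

position 5: 111 → 0  (bit 7 = 0)
position 6: 110 → 0  (bit 6 = 0)
position 7: 101 → 1  (bit 5 = 1)
position 1: 100 → 0  (bit 4 = 0)
position 4: 011 → 0  (bit 3 = 0)
position 0: 010 → 1  (bit 2 = 1)
position 3: 001 → 1  (bit 1 = 1)
position 2: 000 → 1  (bit 0 = 1)
bits b7..b0 = 00100111 = 39

39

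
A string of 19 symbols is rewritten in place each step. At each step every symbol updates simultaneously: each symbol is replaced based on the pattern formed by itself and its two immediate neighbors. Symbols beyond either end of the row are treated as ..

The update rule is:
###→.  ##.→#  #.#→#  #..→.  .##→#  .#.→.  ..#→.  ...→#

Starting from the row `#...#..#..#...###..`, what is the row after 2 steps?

step 1: ..#.........#.#.#.#
step 2: #...#######..#.#.#.

#...#######..#.#.#.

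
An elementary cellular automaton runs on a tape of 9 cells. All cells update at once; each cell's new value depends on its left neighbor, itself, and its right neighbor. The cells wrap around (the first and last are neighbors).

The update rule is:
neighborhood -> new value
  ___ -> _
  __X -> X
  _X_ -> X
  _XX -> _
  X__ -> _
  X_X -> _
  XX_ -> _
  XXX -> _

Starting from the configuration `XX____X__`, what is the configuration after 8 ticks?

__X____X_

_____XX_X
____X___X
___XX__XX
__X___X__
_XX__XX__
X___X____
X__XX___X
__X____X_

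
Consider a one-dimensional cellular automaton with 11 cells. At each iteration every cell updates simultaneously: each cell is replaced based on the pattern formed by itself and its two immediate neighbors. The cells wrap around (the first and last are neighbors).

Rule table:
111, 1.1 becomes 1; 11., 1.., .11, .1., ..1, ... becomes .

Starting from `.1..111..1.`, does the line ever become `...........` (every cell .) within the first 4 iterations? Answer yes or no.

.....1.....
...........
all cells are . at iteration 2

yes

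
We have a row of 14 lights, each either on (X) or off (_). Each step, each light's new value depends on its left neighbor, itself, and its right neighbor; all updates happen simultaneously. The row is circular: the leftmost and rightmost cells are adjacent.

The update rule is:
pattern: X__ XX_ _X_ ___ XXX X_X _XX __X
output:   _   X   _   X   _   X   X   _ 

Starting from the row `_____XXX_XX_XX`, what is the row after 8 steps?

X_XX_____XXX_X

step 1: _XXX_X_XXXXXXX
step 2: XX_XX_XX_____X
step 3: _XXXXXXX_XXX_X
step 4: XX_____XXX_XX_
step 5: XX_XXX_X_XXXXX
step 6: _XXX_XX_XX____
step 7: _X_XXXXXXX_XXX
step 8: X_XX_____XXX_X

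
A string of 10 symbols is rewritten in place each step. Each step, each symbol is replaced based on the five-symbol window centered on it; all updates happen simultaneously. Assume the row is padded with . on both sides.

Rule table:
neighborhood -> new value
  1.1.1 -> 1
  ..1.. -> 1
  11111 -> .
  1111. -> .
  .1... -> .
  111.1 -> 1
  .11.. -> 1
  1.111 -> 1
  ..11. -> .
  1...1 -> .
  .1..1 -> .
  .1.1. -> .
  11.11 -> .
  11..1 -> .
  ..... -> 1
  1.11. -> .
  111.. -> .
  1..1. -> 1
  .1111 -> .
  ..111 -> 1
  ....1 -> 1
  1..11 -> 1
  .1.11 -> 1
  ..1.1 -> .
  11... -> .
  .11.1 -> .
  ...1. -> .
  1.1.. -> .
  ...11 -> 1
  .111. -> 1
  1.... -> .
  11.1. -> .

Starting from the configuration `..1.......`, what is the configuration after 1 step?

1.1..11111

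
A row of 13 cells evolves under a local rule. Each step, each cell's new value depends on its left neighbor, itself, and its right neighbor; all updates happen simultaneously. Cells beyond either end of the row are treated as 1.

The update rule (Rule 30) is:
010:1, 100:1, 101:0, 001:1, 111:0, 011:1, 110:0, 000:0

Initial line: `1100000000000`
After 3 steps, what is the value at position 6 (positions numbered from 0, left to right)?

0

0010000000001
1111000000011
0000100000110
position 6 holds 0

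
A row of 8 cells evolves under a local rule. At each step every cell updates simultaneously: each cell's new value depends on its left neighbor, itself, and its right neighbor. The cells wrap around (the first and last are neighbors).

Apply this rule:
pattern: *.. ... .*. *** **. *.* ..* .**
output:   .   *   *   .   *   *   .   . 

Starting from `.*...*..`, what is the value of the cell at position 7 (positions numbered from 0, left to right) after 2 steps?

.*.*.*.*
********
position 7 holds *

*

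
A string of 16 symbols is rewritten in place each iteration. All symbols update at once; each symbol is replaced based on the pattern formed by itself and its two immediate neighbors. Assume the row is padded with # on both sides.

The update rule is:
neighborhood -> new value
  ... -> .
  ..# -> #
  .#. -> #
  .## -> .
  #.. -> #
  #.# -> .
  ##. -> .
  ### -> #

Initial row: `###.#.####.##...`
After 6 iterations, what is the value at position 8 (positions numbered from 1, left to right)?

##..#..##....#.#
#.#####..#..##..
...###.#####..##
#.#.#...###.##.#
..#.##.#.#......
###....#.##....#
position 8 holds #

#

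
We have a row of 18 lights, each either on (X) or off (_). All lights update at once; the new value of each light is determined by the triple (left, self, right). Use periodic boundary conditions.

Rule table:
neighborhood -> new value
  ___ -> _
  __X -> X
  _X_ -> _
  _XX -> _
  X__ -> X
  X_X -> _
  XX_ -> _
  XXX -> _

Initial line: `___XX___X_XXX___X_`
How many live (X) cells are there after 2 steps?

step 1: __X__X_X_____X_X_X
step 2: XX_XX___X___X_____
count of X: 6

6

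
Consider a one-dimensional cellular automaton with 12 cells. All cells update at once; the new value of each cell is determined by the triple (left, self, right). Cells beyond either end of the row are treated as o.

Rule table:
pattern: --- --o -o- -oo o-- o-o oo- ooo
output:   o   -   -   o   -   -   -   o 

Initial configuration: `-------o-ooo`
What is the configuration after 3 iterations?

iteration 1: -ooooo---ooo
iteration 2: -oooo--o-ooo
iteration 3: -ooo-----ooo

-ooo-----ooo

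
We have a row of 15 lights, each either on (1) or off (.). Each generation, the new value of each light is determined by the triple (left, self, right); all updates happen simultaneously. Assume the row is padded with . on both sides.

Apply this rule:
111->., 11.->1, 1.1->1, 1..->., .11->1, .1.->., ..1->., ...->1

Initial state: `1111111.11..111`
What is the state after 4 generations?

.1.111.111...11

1.....1111..1.1
..111.1..1...1.
1.1.11.....1...
.1.111.111...11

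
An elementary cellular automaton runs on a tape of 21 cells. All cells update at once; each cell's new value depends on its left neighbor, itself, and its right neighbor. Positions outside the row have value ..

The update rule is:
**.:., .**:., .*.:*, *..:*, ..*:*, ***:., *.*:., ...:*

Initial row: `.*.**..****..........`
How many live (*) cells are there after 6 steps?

7

**...**....**********
..***..****..........
**...**....**********  (repeats step 1; period 2)
step 6: ..***..****..........
count of *: 7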